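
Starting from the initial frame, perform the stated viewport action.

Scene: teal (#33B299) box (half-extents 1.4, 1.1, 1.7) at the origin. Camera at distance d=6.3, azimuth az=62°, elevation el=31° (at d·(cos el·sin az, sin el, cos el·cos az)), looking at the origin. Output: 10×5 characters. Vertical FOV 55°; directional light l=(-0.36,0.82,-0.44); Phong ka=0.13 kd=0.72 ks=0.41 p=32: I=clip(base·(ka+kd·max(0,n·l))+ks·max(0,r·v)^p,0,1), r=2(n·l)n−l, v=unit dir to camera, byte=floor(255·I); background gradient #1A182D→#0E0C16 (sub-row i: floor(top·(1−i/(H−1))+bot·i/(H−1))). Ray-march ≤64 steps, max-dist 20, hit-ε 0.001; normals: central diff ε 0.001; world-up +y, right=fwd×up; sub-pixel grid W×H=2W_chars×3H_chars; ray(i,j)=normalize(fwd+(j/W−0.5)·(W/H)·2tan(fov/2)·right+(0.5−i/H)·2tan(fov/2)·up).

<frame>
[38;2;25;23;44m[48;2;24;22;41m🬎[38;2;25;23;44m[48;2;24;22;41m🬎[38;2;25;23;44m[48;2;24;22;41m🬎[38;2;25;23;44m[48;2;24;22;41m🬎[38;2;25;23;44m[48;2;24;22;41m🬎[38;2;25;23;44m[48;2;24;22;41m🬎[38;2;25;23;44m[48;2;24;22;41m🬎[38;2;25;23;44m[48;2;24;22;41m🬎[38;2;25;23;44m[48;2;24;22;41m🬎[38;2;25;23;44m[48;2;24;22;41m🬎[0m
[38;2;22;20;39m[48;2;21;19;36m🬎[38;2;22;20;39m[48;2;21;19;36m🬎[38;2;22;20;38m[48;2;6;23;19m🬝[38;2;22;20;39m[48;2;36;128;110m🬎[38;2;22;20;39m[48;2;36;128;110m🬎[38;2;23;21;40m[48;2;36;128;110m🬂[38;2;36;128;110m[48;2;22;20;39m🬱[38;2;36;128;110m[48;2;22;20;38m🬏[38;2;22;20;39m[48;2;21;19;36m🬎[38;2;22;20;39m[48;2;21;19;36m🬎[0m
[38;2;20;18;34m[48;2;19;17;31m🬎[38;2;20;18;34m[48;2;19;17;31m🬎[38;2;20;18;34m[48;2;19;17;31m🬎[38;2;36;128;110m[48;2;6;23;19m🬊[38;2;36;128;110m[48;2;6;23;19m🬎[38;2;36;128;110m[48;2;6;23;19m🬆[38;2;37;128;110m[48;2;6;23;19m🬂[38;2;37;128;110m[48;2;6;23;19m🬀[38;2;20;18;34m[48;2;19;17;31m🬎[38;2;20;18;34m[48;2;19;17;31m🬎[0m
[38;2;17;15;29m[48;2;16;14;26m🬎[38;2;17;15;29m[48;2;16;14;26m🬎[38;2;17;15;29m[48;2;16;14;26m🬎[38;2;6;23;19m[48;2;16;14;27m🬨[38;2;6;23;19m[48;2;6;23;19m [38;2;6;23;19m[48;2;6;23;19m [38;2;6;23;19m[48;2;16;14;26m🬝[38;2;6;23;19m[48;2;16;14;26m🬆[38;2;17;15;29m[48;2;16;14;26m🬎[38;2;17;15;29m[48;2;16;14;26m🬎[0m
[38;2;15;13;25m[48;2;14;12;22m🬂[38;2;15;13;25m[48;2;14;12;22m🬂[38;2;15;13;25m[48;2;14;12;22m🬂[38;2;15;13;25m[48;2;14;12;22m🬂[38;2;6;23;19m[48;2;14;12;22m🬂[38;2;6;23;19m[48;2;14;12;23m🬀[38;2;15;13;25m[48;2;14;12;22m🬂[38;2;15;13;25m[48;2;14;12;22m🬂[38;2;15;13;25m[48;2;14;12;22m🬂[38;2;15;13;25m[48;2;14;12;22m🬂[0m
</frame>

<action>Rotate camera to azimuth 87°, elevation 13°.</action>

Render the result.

<frame>
[38;2;25;23;44m[48;2;24;22;41m🬎[38;2;25;23;44m[48;2;24;22;41m🬎[38;2;25;23;44m[48;2;24;22;41m🬎[38;2;25;23;44m[48;2;24;22;41m🬎[38;2;25;23;44m[48;2;24;22;41m🬎[38;2;25;23;44m[48;2;24;22;41m🬎[38;2;25;23;44m[48;2;24;22;41m🬎[38;2;25;23;44m[48;2;24;22;41m🬎[38;2;25;23;44m[48;2;24;22;41m🬎[38;2;25;23;44m[48;2;24;22;41m🬎[0m
[38;2;22;20;39m[48;2;21;19;36m🬎[38;2;22;20;39m[48;2;21;19;36m🬎[38;2;22;20;39m[48;2;21;19;36m🬎[38;2;22;20;39m[48;2;21;19;36m🬎[38;2;22;20;39m[48;2;21;19;36m🬎[38;2;22;20;39m[48;2;21;19;36m🬎[38;2;22;20;39m[48;2;21;19;36m🬎[38;2;22;20;39m[48;2;21;19;36m🬎[38;2;22;20;39m[48;2;21;19;36m🬎[38;2;22;20;39m[48;2;21;19;36m🬎[0m
[38;2;20;18;34m[48;2;19;17;31m🬎[38;2;20;18;34m[48;2;19;17;31m🬎[38;2;19;17;32m[48;2;6;23;19m🬺[38;2;6;23;19m[48;2;6;23;19m [38;2;6;23;19m[48;2;6;23;19m [38;2;6;23;19m[48;2;6;23;19m [38;2;6;23;19m[48;2;6;23;19m [38;2;6;23;19m[48;2;6;23;19m [38;2;20;18;34m[48;2;19;17;31m🬎[38;2;20;18;34m[48;2;19;17;31m🬎[0m
[38;2;17;15;29m[48;2;16;14;26m🬎[38;2;17;15;29m[48;2;16;14;26m🬎[38;2;17;15;29m[48;2;16;14;26m🬎[38;2;6;23;19m[48;2;6;23;19m [38;2;6;23;19m[48;2;6;23;19m [38;2;6;23;19m[48;2;6;23;19m [38;2;6;23;19m[48;2;6;23;19m [38;2;6;23;19m[48;2;16;14;27m🬕[38;2;17;15;29m[48;2;16;14;26m🬎[38;2;17;15;29m[48;2;16;14;26m🬎[0m
[38;2;15;13;25m[48;2;14;12;22m🬂[38;2;15;13;25m[48;2;14;12;22m🬂[38;2;15;13;25m[48;2;14;12;22m🬂[38;2;15;13;25m[48;2;14;12;22m🬂[38;2;15;13;25m[48;2;14;12;22m🬂[38;2;15;13;25m[48;2;14;12;22m🬂[38;2;15;13;25m[48;2;14;12;22m🬂[38;2;15;13;25m[48;2;14;12;22m🬂[38;2;15;13;25m[48;2;14;12;22m🬂[38;2;15;13;25m[48;2;14;12;22m🬂[0m
</frame>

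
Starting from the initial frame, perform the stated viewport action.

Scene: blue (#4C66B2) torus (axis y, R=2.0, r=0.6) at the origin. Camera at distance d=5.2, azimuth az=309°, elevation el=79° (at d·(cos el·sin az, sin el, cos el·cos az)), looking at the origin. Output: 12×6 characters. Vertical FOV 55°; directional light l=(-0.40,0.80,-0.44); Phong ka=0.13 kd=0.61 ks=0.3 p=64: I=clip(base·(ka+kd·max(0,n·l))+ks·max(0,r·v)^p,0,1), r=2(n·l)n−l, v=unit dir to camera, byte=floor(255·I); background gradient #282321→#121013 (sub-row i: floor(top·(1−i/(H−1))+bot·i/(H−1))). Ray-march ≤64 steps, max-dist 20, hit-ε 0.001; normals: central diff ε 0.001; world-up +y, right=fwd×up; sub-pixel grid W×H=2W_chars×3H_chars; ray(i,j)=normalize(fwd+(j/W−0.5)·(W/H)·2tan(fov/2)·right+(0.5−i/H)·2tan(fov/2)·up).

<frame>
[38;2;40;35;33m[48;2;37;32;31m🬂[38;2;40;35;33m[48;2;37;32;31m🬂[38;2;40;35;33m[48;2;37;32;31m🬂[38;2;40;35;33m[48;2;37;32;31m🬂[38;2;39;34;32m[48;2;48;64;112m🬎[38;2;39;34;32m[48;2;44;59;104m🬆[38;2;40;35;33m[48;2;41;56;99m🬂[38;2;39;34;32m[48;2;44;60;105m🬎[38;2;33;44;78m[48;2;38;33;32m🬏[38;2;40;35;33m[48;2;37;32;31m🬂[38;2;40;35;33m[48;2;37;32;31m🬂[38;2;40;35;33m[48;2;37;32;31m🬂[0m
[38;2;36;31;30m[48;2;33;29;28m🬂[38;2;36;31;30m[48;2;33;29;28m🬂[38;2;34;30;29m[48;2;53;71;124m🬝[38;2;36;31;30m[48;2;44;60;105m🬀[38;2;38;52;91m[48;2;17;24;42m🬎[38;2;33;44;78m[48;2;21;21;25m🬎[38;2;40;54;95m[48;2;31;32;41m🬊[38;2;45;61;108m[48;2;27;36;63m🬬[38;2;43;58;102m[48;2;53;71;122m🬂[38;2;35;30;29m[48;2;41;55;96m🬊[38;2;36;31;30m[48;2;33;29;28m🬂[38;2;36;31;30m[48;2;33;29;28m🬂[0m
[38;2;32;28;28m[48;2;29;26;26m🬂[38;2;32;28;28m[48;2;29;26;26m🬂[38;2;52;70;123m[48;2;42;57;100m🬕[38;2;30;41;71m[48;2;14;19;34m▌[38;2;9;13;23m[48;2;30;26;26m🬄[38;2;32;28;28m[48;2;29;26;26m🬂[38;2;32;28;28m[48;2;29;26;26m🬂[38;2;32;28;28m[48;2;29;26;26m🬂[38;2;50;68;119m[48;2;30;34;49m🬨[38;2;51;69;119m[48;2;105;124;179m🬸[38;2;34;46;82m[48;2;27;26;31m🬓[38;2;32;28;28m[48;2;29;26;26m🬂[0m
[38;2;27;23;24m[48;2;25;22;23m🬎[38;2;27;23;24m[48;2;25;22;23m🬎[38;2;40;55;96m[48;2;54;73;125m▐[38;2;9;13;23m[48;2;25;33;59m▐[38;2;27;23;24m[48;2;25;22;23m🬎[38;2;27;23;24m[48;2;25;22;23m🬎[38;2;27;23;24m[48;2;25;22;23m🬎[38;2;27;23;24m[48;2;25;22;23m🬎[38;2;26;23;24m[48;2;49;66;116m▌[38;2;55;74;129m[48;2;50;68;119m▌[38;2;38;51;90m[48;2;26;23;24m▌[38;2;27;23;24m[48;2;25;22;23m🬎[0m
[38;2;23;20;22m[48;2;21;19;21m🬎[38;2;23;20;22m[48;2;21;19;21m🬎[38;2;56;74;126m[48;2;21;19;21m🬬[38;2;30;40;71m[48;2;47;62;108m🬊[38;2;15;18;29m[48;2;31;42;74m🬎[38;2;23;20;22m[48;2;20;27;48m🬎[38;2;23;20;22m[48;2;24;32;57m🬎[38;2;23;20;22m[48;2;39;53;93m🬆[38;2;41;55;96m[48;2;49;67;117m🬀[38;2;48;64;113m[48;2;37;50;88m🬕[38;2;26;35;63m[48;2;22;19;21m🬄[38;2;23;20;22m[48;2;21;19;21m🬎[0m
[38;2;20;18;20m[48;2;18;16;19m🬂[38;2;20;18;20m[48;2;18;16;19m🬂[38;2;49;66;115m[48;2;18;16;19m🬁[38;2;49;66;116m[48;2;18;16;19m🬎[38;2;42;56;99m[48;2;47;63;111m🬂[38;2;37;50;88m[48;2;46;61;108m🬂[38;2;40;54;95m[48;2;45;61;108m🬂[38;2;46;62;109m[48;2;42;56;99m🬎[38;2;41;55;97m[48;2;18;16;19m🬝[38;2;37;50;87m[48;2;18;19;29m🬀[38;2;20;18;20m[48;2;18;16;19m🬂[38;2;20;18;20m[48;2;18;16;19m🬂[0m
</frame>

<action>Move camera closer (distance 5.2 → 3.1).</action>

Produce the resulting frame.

<frame>
[38;2;40;35;33m[48;2;50;67;118m🬀[38;2;46;62;110m[48;2;39;52;91m🬆[38;2;38;52;91m[48;2;28;38;67m🬆[38;2;32;43;76m[48;2;19;26;47m🬆[38;2;26;35;62m[48;2;10;14;25m🬎[38;2;26;35;62m[48;2;9;13;23m🬎[38;2;31;41;73m[48;2;12;16;30m🬎[38;2;38;52;91m[48;2;26;35;61m🬎[38;2;46;62;109m[48;2;40;53;94m🬨[38;2;52;69;121m[48;2;49;66;116m▐[38;2;50;68;118m[48;2;64;82;135m🬬[38;2;29;39;69m[48;2;46;61;108m🬁[0m
[38;2;43;58;102m[48;2;36;48;84m🬕[38;2;32;42;75m[48;2;22;29;52m🬆[38;2;23;30;54m[48;2;11;16;28m🬀[38;2;9;13;23m[48;2;33;29;28m🬝[38;2;9;13;23m[48;2;33;29;28m🬂[38;2;36;31;30m[48;2;33;29;28m🬂[38;2;36;31;30m[48;2;33;29;28m🬂[38;2;34;29;28m[48;2;9;13;23m🬺[38;2;31;42;75m[48;2;31;30;35m🬂[38;2;44;60;105m[48;2;28;38;66m🬬[38;2;78;96;151m[48;2;53;71;124m🬉[38;2;53;72;125m[48;2;111;130;185m🬬[0m
[38;2;35;48;84m[48;2;27;37;64m▌[38;2;18;24;43m[48;2;10;14;24m▌[38;2;9;13;23m[48;2;29;26;26m🬝[38;2;32;28;28m[48;2;29;26;26m🬂[38;2;32;28;28m[48;2;29;26;26m🬂[38;2;32;28;28m[48;2;29;26;26m🬂[38;2;32;28;28m[48;2;29;26;26m🬂[38;2;32;28;28m[48;2;29;26;26m🬂[38;2;32;28;28m[48;2;29;26;26m🬂[38;2;37;50;88m[48;2;28;27;32m🬁[38;2;51;69;121m[48;2;44;60;104m🬨[38;2;77;96;151m[48;2;59;78;134m🬟[0m
[38;2;24;32;57m[48;2;32;44;77m▐[38;2;9;13;23m[48;2;14;19;34m▐[38;2;9;13;23m[48;2;26;23;24m▌[38;2;27;23;24m[48;2;25;22;23m🬎[38;2;27;23;24m[48;2;25;22;23m🬎[38;2;27;23;24m[48;2;25;22;23m🬎[38;2;27;23;24m[48;2;25;22;23m🬎[38;2;27;23;24m[48;2;25;22;23m🬎[38;2;27;23;24m[48;2;25;22;23m🬎[38;2;27;23;24m[48;2;25;22;23m🬎[38;2;50;68;119m[48;2;40;54;96m▐[38;2;62;81;137m[48;2;55;74;129m🬁[0m
[38;2;29;39;69m[48;2;36;49;85m▐[38;2;12;17;30m[48;2;21;28;50m▐[38;2;9;13;23m[48;2;24;21;23m🬺[38;2;23;20;22m[48;2;21;19;21m🬎[38;2;23;20;22m[48;2;21;19;21m🬎[38;2;23;20;22m[48;2;21;19;21m🬎[38;2;23;20;22m[48;2;21;19;21m🬎[38;2;23;20;22m[48;2;21;19;21m🬎[38;2;23;20;22m[48;2;21;19;21m🬎[38;2;23;20;22m[48;2;35;46;81m🬕[38;2;45;60;106m[48;2;51;68;119m▌[38;2;54;72;127m[48;2;53;71;125m🬉[0m
[38;2;39;52;92m[48;2;59;74;119m🬨[38;2;26;35;62m[48;2;34;46;81m🬊[38;2;13;18;32m[48;2;24;32;57m🬊[38;2;12;15;24m[48;2;18;25;44m🬬[38;2;19;17;19m[48;2;9;13;23m🬎[38;2;19;17;19m[48;2;9;13;23m🬬[38;2;20;18;20m[48;2;18;16;19m🬂[38;2;17;16;20m[48;2;22;30;53m🬝[38;2;19;17;19m[48;2;33;44;78m🬆[38;2;36;48;86m[48;2;44;60;105m🬄[38;2;49;66;115m[48;2;51;68;120m▌[38;2;51;70;122m[48;2;50;67;118m🬎[0m
</frame>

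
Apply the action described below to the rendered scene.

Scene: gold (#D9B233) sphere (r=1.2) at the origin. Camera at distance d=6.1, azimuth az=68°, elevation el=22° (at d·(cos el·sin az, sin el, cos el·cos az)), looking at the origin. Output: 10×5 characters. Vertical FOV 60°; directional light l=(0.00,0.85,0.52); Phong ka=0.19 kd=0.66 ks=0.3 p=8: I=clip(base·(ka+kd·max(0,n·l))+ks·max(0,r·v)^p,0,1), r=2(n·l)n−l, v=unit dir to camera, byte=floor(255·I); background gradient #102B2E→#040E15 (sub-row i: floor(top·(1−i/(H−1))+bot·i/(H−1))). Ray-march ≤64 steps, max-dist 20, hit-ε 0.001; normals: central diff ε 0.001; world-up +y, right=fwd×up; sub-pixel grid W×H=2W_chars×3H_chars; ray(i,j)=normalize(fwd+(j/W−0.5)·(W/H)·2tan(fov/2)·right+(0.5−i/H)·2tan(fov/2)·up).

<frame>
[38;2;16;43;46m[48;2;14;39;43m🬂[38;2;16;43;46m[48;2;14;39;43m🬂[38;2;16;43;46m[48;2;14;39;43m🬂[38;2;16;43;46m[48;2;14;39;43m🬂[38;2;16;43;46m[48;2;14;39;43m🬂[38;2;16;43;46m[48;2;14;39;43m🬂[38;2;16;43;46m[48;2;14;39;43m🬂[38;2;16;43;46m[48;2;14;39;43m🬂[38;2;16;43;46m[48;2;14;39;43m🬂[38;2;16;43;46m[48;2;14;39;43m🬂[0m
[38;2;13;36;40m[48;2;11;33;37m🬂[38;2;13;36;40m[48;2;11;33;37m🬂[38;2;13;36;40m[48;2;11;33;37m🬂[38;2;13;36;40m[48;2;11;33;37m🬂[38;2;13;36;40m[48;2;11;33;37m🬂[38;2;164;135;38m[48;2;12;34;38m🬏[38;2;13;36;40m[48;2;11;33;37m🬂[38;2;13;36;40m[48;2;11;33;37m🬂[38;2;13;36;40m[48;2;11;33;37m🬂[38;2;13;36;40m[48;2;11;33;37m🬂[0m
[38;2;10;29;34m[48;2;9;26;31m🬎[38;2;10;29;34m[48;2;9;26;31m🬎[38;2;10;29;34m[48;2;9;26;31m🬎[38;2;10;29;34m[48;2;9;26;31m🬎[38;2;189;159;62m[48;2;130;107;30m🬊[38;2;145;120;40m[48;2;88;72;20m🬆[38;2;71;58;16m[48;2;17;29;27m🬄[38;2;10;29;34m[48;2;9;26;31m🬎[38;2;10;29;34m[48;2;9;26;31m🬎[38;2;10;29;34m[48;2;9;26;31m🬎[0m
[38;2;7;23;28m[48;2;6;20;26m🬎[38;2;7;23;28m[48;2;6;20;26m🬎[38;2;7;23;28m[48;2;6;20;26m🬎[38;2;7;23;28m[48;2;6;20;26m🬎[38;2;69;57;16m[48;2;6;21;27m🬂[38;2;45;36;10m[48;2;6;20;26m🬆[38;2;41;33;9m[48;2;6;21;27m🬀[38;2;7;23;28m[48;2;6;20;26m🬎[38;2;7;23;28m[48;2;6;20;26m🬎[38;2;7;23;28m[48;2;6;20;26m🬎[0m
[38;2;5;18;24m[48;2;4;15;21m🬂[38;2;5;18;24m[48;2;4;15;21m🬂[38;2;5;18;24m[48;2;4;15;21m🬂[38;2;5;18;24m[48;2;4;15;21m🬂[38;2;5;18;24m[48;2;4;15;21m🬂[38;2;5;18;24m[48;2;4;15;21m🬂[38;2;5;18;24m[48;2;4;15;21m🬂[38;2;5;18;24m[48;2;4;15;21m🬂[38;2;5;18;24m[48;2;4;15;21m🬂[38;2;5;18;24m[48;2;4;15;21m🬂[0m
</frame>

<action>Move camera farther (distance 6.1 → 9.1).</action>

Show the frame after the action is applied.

<frame>
[38;2;16;43;46m[48;2;14;39;43m🬂[38;2;16;43;46m[48;2;14;39;43m🬂[38;2;16;43;46m[48;2;14;39;43m🬂[38;2;16;43;46m[48;2;14;39;43m🬂[38;2;16;43;46m[48;2;14;39;43m🬂[38;2;16;43;46m[48;2;14;39;43m🬂[38;2;16;43;46m[48;2;14;39;43m🬂[38;2;16;43;46m[48;2;14;39;43m🬂[38;2;16;43;46m[48;2;14;39;43m🬂[38;2;16;43;46m[48;2;14;39;43m🬂[0m
[38;2;13;36;40m[48;2;11;33;37m🬂[38;2;13;36;40m[48;2;11;33;37m🬂[38;2;13;36;40m[48;2;11;33;37m🬂[38;2;13;36;40m[48;2;11;33;37m🬂[38;2;13;36;40m[48;2;11;33;37m🬂[38;2;13;36;40m[48;2;11;33;37m🬂[38;2;13;36;40m[48;2;11;33;37m🬂[38;2;13;36;40m[48;2;11;33;37m🬂[38;2;13;36;40m[48;2;11;33;37m🬂[38;2;13;36;40m[48;2;11;33;37m🬂[0m
[38;2;10;29;34m[48;2;9;26;31m🬎[38;2;10;29;34m[48;2;9;26;31m🬎[38;2;10;29;34m[48;2;9;26;31m🬎[38;2;10;29;34m[48;2;9;26;31m🬎[38;2;145;121;41m[48;2;9;28;33m🬦[38;2;157;130;41m[48;2;56;51;21m🬄[38;2;10;29;34m[48;2;9;26;31m🬎[38;2;10;29;34m[48;2;9;26;31m🬎[38;2;10;29;34m[48;2;9;26;31m🬎[38;2;10;29;34m[48;2;9;26;31m🬎[0m
[38;2;7;23;28m[48;2;6;20;26m🬎[38;2;7;23;28m[48;2;6;20;26m🬎[38;2;7;23;28m[48;2;6;20;26m🬎[38;2;7;23;28m[48;2;6;20;26m🬎[38;2;7;23;28m[48;2;6;20;26m🬎[38;2;41;33;9m[48;2;6;21;27m🬀[38;2;7;23;28m[48;2;6;20;26m🬎[38;2;7;23;28m[48;2;6;20;26m🬎[38;2;7;23;28m[48;2;6;20;26m🬎[38;2;7;23;28m[48;2;6;20;26m🬎[0m
[38;2;5;18;24m[48;2;4;15;21m🬂[38;2;5;18;24m[48;2;4;15;21m🬂[38;2;5;18;24m[48;2;4;15;21m🬂[38;2;5;18;24m[48;2;4;15;21m🬂[38;2;5;18;24m[48;2;4;15;21m🬂[38;2;5;18;24m[48;2;4;15;21m🬂[38;2;5;18;24m[48;2;4;15;21m🬂[38;2;5;18;24m[48;2;4;15;21m🬂[38;2;5;18;24m[48;2;4;15;21m🬂[38;2;5;18;24m[48;2;4;15;21m🬂[0m
</frame>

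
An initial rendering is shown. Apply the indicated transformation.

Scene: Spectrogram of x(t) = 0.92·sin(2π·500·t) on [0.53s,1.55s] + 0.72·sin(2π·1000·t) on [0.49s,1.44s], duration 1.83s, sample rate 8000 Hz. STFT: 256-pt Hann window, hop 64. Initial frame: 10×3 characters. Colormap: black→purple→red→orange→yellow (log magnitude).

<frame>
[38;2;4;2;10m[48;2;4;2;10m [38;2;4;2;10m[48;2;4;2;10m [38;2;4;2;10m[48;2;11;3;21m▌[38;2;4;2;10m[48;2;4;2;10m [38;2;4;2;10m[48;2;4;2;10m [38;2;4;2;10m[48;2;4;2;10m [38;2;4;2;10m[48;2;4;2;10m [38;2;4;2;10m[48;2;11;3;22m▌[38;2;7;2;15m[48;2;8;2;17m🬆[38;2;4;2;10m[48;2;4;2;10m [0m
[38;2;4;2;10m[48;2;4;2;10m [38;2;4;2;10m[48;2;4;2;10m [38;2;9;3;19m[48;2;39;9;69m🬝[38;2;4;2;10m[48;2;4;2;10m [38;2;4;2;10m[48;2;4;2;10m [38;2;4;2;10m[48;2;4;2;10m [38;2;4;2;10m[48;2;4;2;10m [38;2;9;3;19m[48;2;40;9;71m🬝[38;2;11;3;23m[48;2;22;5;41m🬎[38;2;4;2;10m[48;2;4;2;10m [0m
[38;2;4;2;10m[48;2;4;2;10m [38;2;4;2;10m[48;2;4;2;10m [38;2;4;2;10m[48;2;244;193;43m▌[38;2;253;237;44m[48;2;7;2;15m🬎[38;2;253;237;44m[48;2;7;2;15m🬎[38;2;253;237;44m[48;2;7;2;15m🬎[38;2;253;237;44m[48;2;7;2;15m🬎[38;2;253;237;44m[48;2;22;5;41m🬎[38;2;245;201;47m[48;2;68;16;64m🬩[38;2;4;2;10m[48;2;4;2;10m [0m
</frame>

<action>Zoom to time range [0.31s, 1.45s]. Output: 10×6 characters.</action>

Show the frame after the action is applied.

<frame>
[38;2;4;2;10m[48;2;4;2;10m [38;2;4;2;11m[48;2;9;3;19m▌[38;2;4;2;11m[48;2;4;2;10m▌[38;2;4;2;10m[48;2;4;2;10m [38;2;4;2;10m[48;2;4;2;10m [38;2;4;2;10m[48;2;4;2;10m [38;2;4;2;10m[48;2;4;2;10m [38;2;4;2;10m[48;2;4;2;10m [38;2;4;2;10m[48;2;4;2;10m [38;2;4;2;10m[48;2;4;2;10m [0m
[38;2;4;2;10m[48;2;4;2;10m [38;2;5;2;11m[48;2;10;3;21m▌[38;2;4;2;11m[48;2;4;2;10m▌[38;2;4;2;10m[48;2;4;2;10m [38;2;4;2;10m[48;2;4;2;10m [38;2;4;2;10m[48;2;4;2;10m [38;2;4;2;10m[48;2;4;2;10m [38;2;4;2;10m[48;2;4;2;10m [38;2;4;2;10m[48;2;4;2;10m [38;2;4;2;10m[48;2;4;2;10m [0m
[38;2;4;2;10m[48;2;4;2;10m [38;2;5;2;12m[48;2;14;3;27m▌[38;2;4;2;10m[48;2;5;2;11m🬨[38;2;4;2;10m[48;2;4;2;10m [38;2;4;2;10m[48;2;4;2;10m [38;2;4;2;10m[48;2;4;2;10m [38;2;4;2;10m[48;2;4;2;10m [38;2;4;2;10m[48;2;4;2;10m [38;2;4;2;10m[48;2;4;2;10m [38;2;4;2;10m[48;2;4;2;10m [0m
[38;2;4;2;10m[48;2;4;2;10m [38;2;11;3;22m[48;2;31;7;55m🬕[38;2;4;2;10m[48;2;6;2;13m🬨[38;2;4;2;10m[48;2;4;2;10m [38;2;4;2;10m[48;2;4;2;10m [38;2;4;2;10m[48;2;4;2;10m [38;2;4;2;10m[48;2;4;2;10m [38;2;4;2;10m[48;2;4;2;10m [38;2;4;2;10m[48;2;4;2;10m [38;2;4;2;10m[48;2;4;2;10m [0m
[38;2;4;2;10m[48;2;4;2;10m [38;2;56;14;58m[48;2;253;227;40m🬴[38;2;9;2;18m[48;2;253;226;40m🬰[38;2;4;2;10m[48;2;253;226;40m🬰[38;2;4;2;10m[48;2;253;226;40m🬰[38;2;4;2;10m[48;2;253;226;40m🬰[38;2;4;2;10m[48;2;253;226;40m🬰[38;2;4;2;10m[48;2;253;226;40m🬰[38;2;4;2;10m[48;2;253;226;40m🬰[38;2;4;2;10m[48;2;253;226;40m🬰[0m
[38;2;4;2;10m[48;2;4;2;10m [38;2;236;155;45m[48;2;28;7;37m🬉[38;2;254;249;49m[48;2;15;4;28m🬂[38;2;254;249;49m[48;2;5;2;12m🬂[38;2;254;249;49m[48;2;5;2;12m🬂[38;2;254;249;49m[48;2;5;2;12m🬂[38;2;254;249;49m[48;2;5;2;12m🬂[38;2;254;249;49m[48;2;5;2;12m🬂[38;2;254;249;49m[48;2;5;2;12m🬂[38;2;254;249;49m[48;2;5;2;12m🬂[0m
</frame>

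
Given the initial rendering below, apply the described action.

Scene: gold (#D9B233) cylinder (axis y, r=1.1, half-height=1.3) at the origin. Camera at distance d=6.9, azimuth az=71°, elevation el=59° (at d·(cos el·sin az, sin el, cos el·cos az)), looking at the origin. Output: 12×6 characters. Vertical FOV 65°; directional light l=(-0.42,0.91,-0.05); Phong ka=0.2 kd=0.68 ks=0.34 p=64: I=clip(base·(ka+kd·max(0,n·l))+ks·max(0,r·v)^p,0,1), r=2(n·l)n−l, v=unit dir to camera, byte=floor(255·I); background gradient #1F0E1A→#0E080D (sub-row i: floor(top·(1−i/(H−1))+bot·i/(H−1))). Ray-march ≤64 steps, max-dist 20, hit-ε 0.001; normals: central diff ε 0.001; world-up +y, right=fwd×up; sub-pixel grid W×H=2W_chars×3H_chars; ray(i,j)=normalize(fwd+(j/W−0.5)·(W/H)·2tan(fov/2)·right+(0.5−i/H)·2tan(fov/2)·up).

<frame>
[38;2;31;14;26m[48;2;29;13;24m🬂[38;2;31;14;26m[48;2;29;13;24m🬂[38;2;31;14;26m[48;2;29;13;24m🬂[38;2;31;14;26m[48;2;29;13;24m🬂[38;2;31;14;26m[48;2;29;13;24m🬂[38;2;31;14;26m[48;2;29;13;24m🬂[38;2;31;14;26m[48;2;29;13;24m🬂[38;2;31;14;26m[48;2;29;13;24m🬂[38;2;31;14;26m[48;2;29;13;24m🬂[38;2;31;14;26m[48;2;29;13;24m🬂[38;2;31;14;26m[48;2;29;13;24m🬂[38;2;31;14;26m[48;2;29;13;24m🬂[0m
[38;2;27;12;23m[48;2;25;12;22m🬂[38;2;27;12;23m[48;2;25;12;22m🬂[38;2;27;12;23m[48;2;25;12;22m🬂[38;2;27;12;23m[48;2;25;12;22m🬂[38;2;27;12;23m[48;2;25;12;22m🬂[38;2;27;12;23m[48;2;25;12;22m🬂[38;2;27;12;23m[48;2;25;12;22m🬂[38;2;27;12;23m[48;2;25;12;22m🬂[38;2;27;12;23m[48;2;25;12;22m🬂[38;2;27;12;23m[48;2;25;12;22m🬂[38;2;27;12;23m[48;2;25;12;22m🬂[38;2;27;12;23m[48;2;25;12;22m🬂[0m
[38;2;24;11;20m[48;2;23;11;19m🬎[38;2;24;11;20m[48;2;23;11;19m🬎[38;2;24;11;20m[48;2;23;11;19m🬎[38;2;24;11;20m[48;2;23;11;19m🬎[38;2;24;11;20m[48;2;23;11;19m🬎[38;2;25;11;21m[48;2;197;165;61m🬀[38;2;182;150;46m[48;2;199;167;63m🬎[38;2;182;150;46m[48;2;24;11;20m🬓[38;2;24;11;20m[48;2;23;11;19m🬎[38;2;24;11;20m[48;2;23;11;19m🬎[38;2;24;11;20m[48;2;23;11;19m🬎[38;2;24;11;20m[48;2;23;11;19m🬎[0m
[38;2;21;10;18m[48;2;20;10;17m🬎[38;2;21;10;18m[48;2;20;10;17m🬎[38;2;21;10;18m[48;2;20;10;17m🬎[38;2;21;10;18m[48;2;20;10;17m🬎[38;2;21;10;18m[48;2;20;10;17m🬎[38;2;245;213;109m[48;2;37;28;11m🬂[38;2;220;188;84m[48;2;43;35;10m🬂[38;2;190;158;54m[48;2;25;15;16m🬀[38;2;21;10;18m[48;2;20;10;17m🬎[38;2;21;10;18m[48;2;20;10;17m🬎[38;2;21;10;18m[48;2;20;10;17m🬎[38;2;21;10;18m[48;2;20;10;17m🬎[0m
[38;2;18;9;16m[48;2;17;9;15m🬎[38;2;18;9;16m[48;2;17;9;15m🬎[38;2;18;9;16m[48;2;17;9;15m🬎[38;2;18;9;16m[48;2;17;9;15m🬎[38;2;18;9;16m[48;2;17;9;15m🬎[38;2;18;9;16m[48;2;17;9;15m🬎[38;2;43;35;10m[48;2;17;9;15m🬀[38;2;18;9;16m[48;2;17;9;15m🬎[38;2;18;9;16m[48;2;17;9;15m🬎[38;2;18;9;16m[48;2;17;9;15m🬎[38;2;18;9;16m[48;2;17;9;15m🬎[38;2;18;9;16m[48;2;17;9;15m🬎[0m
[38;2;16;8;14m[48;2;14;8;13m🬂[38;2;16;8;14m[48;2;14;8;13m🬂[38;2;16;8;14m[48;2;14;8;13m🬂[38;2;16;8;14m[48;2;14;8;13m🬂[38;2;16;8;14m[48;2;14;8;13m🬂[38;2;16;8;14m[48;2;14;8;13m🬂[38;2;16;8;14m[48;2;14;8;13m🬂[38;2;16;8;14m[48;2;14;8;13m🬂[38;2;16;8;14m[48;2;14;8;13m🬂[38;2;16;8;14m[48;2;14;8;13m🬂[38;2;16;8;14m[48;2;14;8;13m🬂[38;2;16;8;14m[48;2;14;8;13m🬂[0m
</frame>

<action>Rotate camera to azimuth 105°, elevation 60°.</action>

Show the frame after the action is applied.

<frame>
[38;2;31;14;26m[48;2;29;13;24m🬂[38;2;31;14;26m[48;2;29;13;24m🬂[38;2;31;14;26m[48;2;29;13;24m🬂[38;2;31;14;26m[48;2;29;13;24m🬂[38;2;31;14;26m[48;2;29;13;24m🬂[38;2;31;14;26m[48;2;29;13;24m🬂[38;2;31;14;26m[48;2;29;13;24m🬂[38;2;31;14;26m[48;2;29;13;24m🬂[38;2;31;14;26m[48;2;29;13;24m🬂[38;2;31;14;26m[48;2;29;13;24m🬂[38;2;31;14;26m[48;2;29;13;24m🬂[38;2;31;14;26m[48;2;29;13;24m🬂[0m
[38;2;27;12;23m[48;2;25;12;22m🬂[38;2;27;12;23m[48;2;25;12;22m🬂[38;2;27;12;23m[48;2;25;12;22m🬂[38;2;27;12;23m[48;2;25;12;22m🬂[38;2;27;12;23m[48;2;25;12;22m🬂[38;2;27;12;23m[48;2;25;12;22m🬂[38;2;27;12;23m[48;2;25;12;22m🬂[38;2;27;12;23m[48;2;25;12;22m🬂[38;2;27;12;23m[48;2;25;12;22m🬂[38;2;27;12;23m[48;2;25;12;22m🬂[38;2;27;12;23m[48;2;25;12;22m🬂[38;2;27;12;23m[48;2;25;12;22m🬂[0m
[38;2;24;11;20m[48;2;23;11;19m🬎[38;2;24;11;20m[48;2;23;11;19m🬎[38;2;24;11;20m[48;2;23;11;19m🬎[38;2;24;11;20m[48;2;23;11;19m🬎[38;2;24;11;20m[48;2;23;11;19m🬎[38;2;25;11;21m[48;2;179;147;43m🬀[38;2;182;150;46m[48;2;199;167;63m🬎[38;2;201;170;66m[48;2;24;11;20m🬓[38;2;24;11;20m[48;2;23;11;19m🬎[38;2;24;11;20m[48;2;23;11;19m🬎[38;2;24;11;20m[48;2;23;11;19m🬎[38;2;24;11;20m[48;2;23;11;19m🬎[0m
[38;2;21;10;18m[48;2;20;10;17m🬎[38;2;21;10;18m[48;2;20;10;17m🬎[38;2;21;10;18m[48;2;20;10;17m🬎[38;2;21;10;18m[48;2;20;10;17m🬎[38;2;21;10;18m[48;2;20;10;17m🬎[38;2;185;153;49m[48;2;37;28;11m🬂[38;2;221;189;85m[48;2;43;35;10m🬂[38;2;248;216;112m[48;2;25;15;16m🬀[38;2;21;10;18m[48;2;20;10;17m🬎[38;2;21;10;18m[48;2;20;10;17m🬎[38;2;21;10;18m[48;2;20;10;17m🬎[38;2;21;10;18m[48;2;20;10;17m🬎[0m
[38;2;18;9;16m[48;2;17;9;15m🬎[38;2;18;9;16m[48;2;17;9;15m🬎[38;2;18;9;16m[48;2;17;9;15m🬎[38;2;18;9;16m[48;2;17;9;15m🬎[38;2;18;9;16m[48;2;17;9;15m🬎[38;2;18;9;16m[48;2;17;9;15m🬎[38;2;43;35;10m[48;2;17;9;15m🬀[38;2;18;9;16m[48;2;17;9;15m🬎[38;2;18;9;16m[48;2;17;9;15m🬎[38;2;18;9;16m[48;2;17;9;15m🬎[38;2;18;9;16m[48;2;17;9;15m🬎[38;2;18;9;16m[48;2;17;9;15m🬎[0m
[38;2;16;8;14m[48;2;14;8;13m🬂[38;2;16;8;14m[48;2;14;8;13m🬂[38;2;16;8;14m[48;2;14;8;13m🬂[38;2;16;8;14m[48;2;14;8;13m🬂[38;2;16;8;14m[48;2;14;8;13m🬂[38;2;16;8;14m[48;2;14;8;13m🬂[38;2;16;8;14m[48;2;14;8;13m🬂[38;2;16;8;14m[48;2;14;8;13m🬂[38;2;16;8;14m[48;2;14;8;13m🬂[38;2;16;8;14m[48;2;14;8;13m🬂[38;2;16;8;14m[48;2;14;8;13m🬂[38;2;16;8;14m[48;2;14;8;13m🬂[0m
</frame>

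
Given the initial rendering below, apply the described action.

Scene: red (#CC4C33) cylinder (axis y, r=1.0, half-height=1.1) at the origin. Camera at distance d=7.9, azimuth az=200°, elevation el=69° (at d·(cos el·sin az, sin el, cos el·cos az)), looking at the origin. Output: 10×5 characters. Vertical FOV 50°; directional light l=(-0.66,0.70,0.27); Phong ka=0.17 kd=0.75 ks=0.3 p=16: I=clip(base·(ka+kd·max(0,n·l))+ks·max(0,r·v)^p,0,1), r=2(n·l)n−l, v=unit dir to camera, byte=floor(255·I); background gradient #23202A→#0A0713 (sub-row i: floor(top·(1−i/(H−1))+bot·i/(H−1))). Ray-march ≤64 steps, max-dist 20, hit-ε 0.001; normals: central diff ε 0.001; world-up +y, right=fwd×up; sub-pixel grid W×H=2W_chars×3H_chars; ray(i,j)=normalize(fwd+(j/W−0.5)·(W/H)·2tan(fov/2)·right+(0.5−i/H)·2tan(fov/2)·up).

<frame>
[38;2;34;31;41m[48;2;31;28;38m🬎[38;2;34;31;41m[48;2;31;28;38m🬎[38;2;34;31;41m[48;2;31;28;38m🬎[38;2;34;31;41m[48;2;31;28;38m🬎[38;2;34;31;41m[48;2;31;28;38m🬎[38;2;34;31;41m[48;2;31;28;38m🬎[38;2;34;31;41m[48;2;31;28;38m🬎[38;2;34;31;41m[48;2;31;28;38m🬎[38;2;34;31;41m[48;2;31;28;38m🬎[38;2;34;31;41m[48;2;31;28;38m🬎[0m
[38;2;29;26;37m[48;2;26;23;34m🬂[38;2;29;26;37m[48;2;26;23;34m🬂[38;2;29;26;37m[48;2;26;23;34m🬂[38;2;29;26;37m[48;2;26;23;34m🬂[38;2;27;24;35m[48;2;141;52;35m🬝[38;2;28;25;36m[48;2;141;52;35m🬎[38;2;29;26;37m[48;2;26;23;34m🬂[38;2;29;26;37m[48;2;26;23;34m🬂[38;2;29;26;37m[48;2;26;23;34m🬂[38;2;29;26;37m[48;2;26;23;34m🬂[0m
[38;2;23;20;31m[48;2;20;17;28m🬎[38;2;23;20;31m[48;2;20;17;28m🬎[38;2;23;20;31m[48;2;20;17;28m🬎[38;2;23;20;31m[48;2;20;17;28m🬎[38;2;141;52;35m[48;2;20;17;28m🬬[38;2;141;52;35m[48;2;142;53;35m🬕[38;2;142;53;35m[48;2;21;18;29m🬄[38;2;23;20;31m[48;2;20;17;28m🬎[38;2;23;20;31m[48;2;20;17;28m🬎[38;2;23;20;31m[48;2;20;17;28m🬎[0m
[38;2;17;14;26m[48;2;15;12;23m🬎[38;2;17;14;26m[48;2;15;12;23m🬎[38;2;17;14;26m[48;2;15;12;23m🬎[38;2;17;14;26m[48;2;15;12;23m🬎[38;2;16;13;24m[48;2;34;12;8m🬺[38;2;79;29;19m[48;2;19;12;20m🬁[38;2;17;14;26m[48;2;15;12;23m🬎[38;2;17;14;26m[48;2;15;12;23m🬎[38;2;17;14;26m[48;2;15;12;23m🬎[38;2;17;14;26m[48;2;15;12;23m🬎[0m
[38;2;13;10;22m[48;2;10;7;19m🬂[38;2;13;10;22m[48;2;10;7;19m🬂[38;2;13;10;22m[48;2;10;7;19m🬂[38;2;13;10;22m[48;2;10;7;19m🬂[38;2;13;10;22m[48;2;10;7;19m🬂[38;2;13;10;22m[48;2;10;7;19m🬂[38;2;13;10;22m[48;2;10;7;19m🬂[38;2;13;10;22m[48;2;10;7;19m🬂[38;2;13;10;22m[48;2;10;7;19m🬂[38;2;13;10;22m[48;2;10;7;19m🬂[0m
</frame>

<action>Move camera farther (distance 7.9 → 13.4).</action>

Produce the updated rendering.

<frame>
[38;2;34;31;41m[48;2;31;28;38m🬎[38;2;34;31;41m[48;2;31;28;38m🬎[38;2;34;31;41m[48;2;31;28;38m🬎[38;2;34;31;41m[48;2;31;28;38m🬎[38;2;34;31;41m[48;2;31;28;38m🬎[38;2;34;31;41m[48;2;31;28;38m🬎[38;2;34;31;41m[48;2;31;28;38m🬎[38;2;34;31;41m[48;2;31;28;38m🬎[38;2;34;31;41m[48;2;31;28;38m🬎[38;2;34;31;41m[48;2;31;28;38m🬎[0m
[38;2;29;26;37m[48;2;26;23;34m🬂[38;2;29;26;37m[48;2;26;23;34m🬂[38;2;29;26;37m[48;2;26;23;34m🬂[38;2;29;26;37m[48;2;26;23;34m🬂[38;2;29;26;37m[48;2;26;23;34m🬂[38;2;29;26;37m[48;2;26;23;34m🬂[38;2;29;26;37m[48;2;26;23;34m🬂[38;2;29;26;37m[48;2;26;23;34m🬂[38;2;29;26;37m[48;2;26;23;34m🬂[38;2;29;26;37m[48;2;26;23;34m🬂[0m
[38;2;23;20;31m[48;2;20;17;28m🬎[38;2;23;20;31m[48;2;20;17;28m🬎[38;2;23;20;31m[48;2;20;17;28m🬎[38;2;23;20;31m[48;2;20;17;28m🬎[38;2;141;52;35m[48;2;24;18;26m🬇[38;2;24;21;32m[48;2;136;50;33m🬁[38;2;23;20;31m[48;2;20;17;28m🬎[38;2;23;20;31m[48;2;20;17;28m🬎[38;2;23;20;31m[48;2;20;17;28m🬎[38;2;23;20;31m[48;2;20;17;28m🬎[0m
[38;2;17;14;26m[48;2;15;12;23m🬎[38;2;17;14;26m[48;2;15;12;23m🬎[38;2;17;14;26m[48;2;15;12;23m🬎[38;2;17;14;26m[48;2;15;12;23m🬎[38;2;17;14;26m[48;2;15;12;23m🬎[38;2;34;12;8m[48;2;16;13;24m🬀[38;2;17;14;26m[48;2;15;12;23m🬎[38;2;17;14;26m[48;2;15;12;23m🬎[38;2;17;14;26m[48;2;15;12;23m🬎[38;2;17;14;26m[48;2;15;12;23m🬎[0m
[38;2;13;10;22m[48;2;10;7;19m🬂[38;2;13;10;22m[48;2;10;7;19m🬂[38;2;13;10;22m[48;2;10;7;19m🬂[38;2;13;10;22m[48;2;10;7;19m🬂[38;2;13;10;22m[48;2;10;7;19m🬂[38;2;13;10;22m[48;2;10;7;19m🬂[38;2;13;10;22m[48;2;10;7;19m🬂[38;2;13;10;22m[48;2;10;7;19m🬂[38;2;13;10;22m[48;2;10;7;19m🬂[38;2;13;10;22m[48;2;10;7;19m🬂[0m
</frame>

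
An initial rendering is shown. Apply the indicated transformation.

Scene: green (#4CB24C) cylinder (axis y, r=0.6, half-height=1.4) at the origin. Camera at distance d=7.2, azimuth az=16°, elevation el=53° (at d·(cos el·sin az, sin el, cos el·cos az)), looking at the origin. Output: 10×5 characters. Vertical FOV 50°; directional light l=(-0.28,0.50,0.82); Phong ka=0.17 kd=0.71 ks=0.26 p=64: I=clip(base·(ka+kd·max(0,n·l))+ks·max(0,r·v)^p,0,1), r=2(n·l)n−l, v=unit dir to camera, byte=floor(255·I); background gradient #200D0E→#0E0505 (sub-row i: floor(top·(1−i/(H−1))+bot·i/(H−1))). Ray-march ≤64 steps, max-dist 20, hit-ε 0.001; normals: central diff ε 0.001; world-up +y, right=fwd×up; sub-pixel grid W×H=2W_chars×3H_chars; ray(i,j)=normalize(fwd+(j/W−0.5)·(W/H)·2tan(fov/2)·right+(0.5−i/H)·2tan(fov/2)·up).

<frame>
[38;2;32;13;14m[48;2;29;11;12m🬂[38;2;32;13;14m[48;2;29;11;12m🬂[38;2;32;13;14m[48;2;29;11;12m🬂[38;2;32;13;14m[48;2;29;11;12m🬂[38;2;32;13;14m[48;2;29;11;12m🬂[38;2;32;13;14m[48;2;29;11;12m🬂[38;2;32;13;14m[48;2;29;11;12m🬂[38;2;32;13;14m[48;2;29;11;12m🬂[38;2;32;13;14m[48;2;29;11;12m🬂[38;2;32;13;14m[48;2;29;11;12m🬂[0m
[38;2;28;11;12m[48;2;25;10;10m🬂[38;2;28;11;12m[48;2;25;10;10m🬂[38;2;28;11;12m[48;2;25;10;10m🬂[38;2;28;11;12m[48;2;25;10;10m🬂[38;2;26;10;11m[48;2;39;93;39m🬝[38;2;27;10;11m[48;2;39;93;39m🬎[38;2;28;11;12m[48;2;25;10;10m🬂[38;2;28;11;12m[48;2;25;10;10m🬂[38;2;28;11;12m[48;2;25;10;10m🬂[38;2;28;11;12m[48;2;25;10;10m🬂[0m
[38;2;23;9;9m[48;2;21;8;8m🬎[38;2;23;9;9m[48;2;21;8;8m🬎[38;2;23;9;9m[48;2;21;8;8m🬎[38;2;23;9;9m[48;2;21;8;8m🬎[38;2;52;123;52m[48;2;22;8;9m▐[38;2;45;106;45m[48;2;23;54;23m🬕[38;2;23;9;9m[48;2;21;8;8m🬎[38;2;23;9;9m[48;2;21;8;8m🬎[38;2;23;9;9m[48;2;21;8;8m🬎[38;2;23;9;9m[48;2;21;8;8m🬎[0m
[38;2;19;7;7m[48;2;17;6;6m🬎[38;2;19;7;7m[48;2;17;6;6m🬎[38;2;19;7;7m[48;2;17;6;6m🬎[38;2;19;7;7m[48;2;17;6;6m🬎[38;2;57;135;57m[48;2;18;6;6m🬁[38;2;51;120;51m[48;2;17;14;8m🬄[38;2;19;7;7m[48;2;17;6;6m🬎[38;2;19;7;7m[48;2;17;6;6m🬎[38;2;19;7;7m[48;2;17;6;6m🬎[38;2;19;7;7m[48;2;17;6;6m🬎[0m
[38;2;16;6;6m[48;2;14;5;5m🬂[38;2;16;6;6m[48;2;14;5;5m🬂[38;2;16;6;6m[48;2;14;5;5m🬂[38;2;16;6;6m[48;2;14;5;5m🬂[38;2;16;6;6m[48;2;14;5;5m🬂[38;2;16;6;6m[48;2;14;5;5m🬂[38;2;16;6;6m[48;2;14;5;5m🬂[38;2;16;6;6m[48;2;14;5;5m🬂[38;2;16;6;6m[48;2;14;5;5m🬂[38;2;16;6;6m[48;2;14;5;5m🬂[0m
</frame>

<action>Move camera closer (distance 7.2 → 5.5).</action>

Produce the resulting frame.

<frame>
[38;2;32;13;14m[48;2;29;11;12m🬂[38;2;32;13;14m[48;2;29;11;12m🬂[38;2;32;13;14m[48;2;29;11;12m🬂[38;2;32;13;14m[48;2;29;11;12m🬂[38;2;32;13;14m[48;2;29;11;12m🬂[38;2;32;13;14m[48;2;29;11;12m🬂[38;2;32;13;14m[48;2;29;11;12m🬂[38;2;32;13;14m[48;2;29;11;12m🬂[38;2;32;13;14m[48;2;29;11;12m🬂[38;2;32;13;14m[48;2;29;11;12m🬂[0m
[38;2;28;11;12m[48;2;25;10;10m🬂[38;2;28;11;12m[48;2;25;10;10m🬂[38;2;28;11;12m[48;2;25;10;10m🬂[38;2;28;11;12m[48;2;25;10;10m🬂[38;2;28;11;12m[48;2;39;93;39m🬂[38;2;28;11;12m[48;2;39;93;39m🬂[38;2;39;93;39m[48;2;26;10;11m🬓[38;2;28;11;12m[48;2;25;10;10m🬂[38;2;28;11;12m[48;2;25;10;10m🬂[38;2;28;11;12m[48;2;25;10;10m🬂[0m
[38;2;23;9;9m[48;2;21;8;8m🬎[38;2;23;9;9m[48;2;21;8;8m🬎[38;2;23;9;9m[48;2;21;8;8m🬎[38;2;23;9;9m[48;2;21;8;8m🬎[38;2;22;8;8m[48;2;56;132;56m🬓[38;2;51;120;51m[48;2;35;83;35m🬓[38;2;12;30;12m[48;2;22;8;8m🬀[38;2;23;9;9m[48;2;21;8;8m🬎[38;2;23;9;9m[48;2;21;8;8m🬎[38;2;23;9;9m[48;2;21;8;8m🬎[0m
[38;2;19;7;7m[48;2;17;6;6m🬎[38;2;19;7;7m[48;2;17;6;6m🬎[38;2;19;7;7m[48;2;17;6;6m🬎[38;2;19;7;7m[48;2;17;6;6m🬎[38;2;59;139;59m[48;2;18;6;6m🬉[38;2;44;103;44m[48;2;20;24;12m🬆[38;2;19;7;7m[48;2;17;6;6m🬎[38;2;19;7;7m[48;2;17;6;6m🬎[38;2;19;7;7m[48;2;17;6;6m🬎[38;2;19;7;7m[48;2;17;6;6m🬎[0m
[38;2;16;6;6m[48;2;14;5;5m🬂[38;2;16;6;6m[48;2;14;5;5m🬂[38;2;16;6;6m[48;2;14;5;5m🬂[38;2;16;6;6m[48;2;14;5;5m🬂[38;2;16;6;6m[48;2;14;5;5m🬂[38;2;16;6;6m[48;2;14;5;5m🬂[38;2;16;6;6m[48;2;14;5;5m🬂[38;2;16;6;6m[48;2;14;5;5m🬂[38;2;16;6;6m[48;2;14;5;5m🬂[38;2;16;6;6m[48;2;14;5;5m🬂[0m
</frame>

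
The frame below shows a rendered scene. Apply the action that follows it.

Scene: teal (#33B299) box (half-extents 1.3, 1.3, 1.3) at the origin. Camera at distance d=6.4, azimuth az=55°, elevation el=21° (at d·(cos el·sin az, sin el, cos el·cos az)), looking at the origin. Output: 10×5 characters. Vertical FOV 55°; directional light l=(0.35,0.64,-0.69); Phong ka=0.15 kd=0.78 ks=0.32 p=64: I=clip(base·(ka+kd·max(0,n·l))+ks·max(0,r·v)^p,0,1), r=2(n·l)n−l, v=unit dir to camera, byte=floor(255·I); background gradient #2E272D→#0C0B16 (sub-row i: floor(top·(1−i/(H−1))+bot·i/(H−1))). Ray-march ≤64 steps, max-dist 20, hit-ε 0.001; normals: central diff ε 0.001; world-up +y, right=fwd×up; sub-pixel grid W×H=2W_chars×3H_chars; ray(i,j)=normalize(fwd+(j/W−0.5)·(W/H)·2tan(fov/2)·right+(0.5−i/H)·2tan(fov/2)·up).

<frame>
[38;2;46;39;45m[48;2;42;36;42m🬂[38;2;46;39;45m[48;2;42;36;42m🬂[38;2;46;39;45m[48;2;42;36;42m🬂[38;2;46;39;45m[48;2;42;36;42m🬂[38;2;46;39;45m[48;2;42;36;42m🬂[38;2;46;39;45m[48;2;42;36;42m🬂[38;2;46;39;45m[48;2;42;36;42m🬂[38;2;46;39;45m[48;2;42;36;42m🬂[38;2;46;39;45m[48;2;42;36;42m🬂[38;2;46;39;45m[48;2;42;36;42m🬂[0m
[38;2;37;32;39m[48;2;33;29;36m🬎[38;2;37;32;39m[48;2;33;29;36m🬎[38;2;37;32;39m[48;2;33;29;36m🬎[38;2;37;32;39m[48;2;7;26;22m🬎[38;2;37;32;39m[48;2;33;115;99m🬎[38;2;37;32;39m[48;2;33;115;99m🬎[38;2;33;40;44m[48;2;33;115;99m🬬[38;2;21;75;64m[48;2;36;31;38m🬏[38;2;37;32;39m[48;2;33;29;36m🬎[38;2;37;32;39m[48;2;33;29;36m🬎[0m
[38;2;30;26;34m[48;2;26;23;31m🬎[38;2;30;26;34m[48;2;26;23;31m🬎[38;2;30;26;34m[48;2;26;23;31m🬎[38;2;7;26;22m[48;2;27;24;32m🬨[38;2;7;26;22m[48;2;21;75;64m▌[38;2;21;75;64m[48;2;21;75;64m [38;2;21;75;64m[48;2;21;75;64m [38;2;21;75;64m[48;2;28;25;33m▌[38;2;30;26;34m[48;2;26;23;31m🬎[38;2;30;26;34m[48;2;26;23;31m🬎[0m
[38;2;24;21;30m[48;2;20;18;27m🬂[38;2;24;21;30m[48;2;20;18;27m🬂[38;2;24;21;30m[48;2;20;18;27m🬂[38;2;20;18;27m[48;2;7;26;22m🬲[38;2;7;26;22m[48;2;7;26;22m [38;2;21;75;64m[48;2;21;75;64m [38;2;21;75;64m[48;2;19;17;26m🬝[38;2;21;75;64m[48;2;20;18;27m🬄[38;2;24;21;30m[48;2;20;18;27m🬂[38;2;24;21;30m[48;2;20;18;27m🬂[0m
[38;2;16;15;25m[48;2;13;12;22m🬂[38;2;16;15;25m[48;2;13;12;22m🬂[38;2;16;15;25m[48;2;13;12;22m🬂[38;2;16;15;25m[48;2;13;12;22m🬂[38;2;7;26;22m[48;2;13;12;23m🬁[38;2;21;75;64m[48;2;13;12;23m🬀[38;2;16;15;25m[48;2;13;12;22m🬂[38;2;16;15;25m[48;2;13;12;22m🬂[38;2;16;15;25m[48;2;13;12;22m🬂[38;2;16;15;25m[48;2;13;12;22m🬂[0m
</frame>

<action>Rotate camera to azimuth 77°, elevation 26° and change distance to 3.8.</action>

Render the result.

<frame>
[38;2;46;39;45m[48;2;42;36;42m🬂[38;2;46;39;45m[48;2;42;36;42m🬂[38;2;43;37;43m[48;2;33;115;99m🬝[38;2;44;38;44m[48;2;33;115;99m🬎[38;2;44;38;44m[48;2;33;115;99m🬎[38;2;44;38;44m[48;2;33;115;99m🬎[38;2;44;38;44m[48;2;33;115;99m🬎[38;2;33;115;99m[48;2;43;37;43m🬏[38;2;46;39;45m[48;2;42;36;42m🬂[38;2;46;39;45m[48;2;42;36;42m🬂[0m
[38;2;37;32;39m[48;2;33;29;36m🬎[38;2;21;75;64m[48;2;36;31;38m🬦[38;2;33;115;99m[48;2;21;75;64m🬂[38;2;33;115;99m[48;2;21;75;64m🬂[38;2;33;115;99m[48;2;21;75;64m🬂[38;2;33;115;99m[48;2;21;75;64m🬂[38;2;33;115;99m[48;2;21;75;64m🬂[38;2;33;115;99m[48;2;21;75;64m🬂[38;2;33;115;99m[48;2;21;75;64m🬂[38;2;23;83;71m[48;2;33;29;36m🬝[0m
[38;2;30;26;34m[48;2;26;23;31m🬎[38;2;21;75;64m[48;2;28;24;32m🬁[38;2;21;75;64m[48;2;21;75;64m [38;2;21;75;64m[48;2;21;75;64m [38;2;21;75;64m[48;2;21;75;64m [38;2;21;75;64m[48;2;21;75;64m [38;2;21;75;64m[48;2;21;75;64m [38;2;21;75;64m[48;2;21;75;64m [38;2;21;75;64m[48;2;21;75;64m [38;2;21;75;64m[48;2;28;25;33m▌[0m
[38;2;24;21;30m[48;2;20;18;27m🬂[38;2;24;21;30m[48;2;20;18;27m🬂[38;2;21;75;64m[48;2;19;17;26m🬬[38;2;21;75;64m[48;2;21;75;64m [38;2;21;75;64m[48;2;21;75;64m [38;2;21;75;64m[48;2;21;75;64m [38;2;21;75;64m[48;2;21;75;64m [38;2;21;75;64m[48;2;21;75;64m [38;2;21;75;64m[48;2;21;75;64m [38;2;24;21;30m[48;2;20;18;27m🬂[0m
[38;2;16;15;25m[48;2;13;12;22m🬂[38;2;16;15;25m[48;2;13;12;22m🬂[38;2;21;75;64m[48;2;14;13;23m▐[38;2;21;75;64m[48;2;21;75;64m [38;2;21;75;64m[48;2;21;75;64m [38;2;21;75;64m[48;2;21;75;64m [38;2;21;75;64m[48;2;21;75;64m [38;2;21;75;64m[48;2;21;75;64m [38;2;21;75;64m[48;2;13;12;22m🬕[38;2;16;15;25m[48;2;13;12;22m🬂[0m
</frame>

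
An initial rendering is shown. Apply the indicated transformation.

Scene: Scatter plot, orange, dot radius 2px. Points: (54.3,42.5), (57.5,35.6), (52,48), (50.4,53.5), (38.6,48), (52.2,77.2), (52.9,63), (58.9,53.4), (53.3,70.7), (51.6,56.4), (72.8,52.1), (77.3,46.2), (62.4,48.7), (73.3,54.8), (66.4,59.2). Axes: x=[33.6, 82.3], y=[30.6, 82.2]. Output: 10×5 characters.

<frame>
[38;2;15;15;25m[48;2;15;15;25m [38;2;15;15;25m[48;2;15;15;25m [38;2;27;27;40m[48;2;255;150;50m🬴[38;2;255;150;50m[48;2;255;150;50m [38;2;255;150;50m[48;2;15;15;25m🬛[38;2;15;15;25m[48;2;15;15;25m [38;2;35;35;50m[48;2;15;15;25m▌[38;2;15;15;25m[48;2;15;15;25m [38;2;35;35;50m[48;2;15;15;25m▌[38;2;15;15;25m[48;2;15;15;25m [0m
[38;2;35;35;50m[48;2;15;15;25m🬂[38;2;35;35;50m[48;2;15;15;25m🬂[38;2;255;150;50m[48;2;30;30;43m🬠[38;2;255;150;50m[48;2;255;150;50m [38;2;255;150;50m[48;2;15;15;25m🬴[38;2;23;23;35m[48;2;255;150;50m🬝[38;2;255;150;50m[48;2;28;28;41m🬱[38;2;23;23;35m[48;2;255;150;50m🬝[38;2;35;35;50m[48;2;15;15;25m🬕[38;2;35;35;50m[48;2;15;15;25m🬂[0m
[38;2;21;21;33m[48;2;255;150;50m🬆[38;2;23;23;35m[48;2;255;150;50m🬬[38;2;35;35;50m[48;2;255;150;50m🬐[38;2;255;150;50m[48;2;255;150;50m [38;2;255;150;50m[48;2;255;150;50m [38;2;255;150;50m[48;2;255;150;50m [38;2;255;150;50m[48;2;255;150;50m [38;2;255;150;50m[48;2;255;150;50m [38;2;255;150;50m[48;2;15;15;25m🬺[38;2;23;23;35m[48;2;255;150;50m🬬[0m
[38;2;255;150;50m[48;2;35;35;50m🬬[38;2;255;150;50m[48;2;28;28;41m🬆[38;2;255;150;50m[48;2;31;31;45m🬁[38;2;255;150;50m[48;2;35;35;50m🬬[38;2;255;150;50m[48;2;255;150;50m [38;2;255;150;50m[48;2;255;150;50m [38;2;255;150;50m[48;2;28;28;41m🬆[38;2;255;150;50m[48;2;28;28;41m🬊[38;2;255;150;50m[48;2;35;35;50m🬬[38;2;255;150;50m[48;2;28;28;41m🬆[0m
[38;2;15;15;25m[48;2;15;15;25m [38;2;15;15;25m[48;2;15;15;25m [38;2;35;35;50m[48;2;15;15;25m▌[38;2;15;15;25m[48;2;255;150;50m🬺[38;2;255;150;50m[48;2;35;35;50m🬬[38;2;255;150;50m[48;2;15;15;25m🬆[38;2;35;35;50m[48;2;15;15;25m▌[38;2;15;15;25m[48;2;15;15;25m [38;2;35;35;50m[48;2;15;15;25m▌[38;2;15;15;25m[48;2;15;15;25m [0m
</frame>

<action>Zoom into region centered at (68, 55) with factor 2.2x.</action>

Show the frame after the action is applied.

<frame>
[38;2;15;15;25m[48;2;15;15;25m [38;2;15;15;25m[48;2;15;15;25m [38;2;35;35;50m[48;2;15;15;25m▌[38;2;15;15;25m[48;2;15;15;25m [38;2;23;23;35m[48;2;255;150;50m🬬[38;2;15;15;25m[48;2;15;15;25m [38;2;35;35;50m[48;2;15;15;25m▌[38;2;15;15;25m[48;2;15;15;25m [38;2;35;35;50m[48;2;15;15;25m▌[38;2;15;15;25m[48;2;15;15;25m [0m
[38;2;23;23;35m[48;2;255;150;50m🬝[38;2;35;35;50m[48;2;15;15;25m🬂[38;2;35;35;50m[48;2;15;15;25m🬕[38;2;255;150;50m[48;2;25;25;37m🬫[38;2;255;150;50m[48;2;255;150;50m [38;2;255;150;50m[48;2;23;23;35m🬃[38;2;35;35;50m[48;2;15;15;25m🬕[38;2;23;23;35m[48;2;255;150;50m🬬[38;2;35;35;50m[48;2;15;15;25m🬕[38;2;35;35;50m[48;2;15;15;25m🬂[0m
[38;2;255;150;50m[48;2;255;150;50m [38;2;255;150;50m[48;2;15;15;25m🬛[38;2;27;27;40m[48;2;255;150;50m🬬[38;2;15;15;25m[48;2;35;35;50m🬰[38;2;255;150;50m[48;2;27;27;40m🬀[38;2;23;23;35m[48;2;255;150;50m🬝[38;2;35;35;50m[48;2;255;150;50m🬀[38;2;255;150;50m[48;2;255;150;50m [38;2;27;27;40m[48;2;255;150;50m🬸[38;2;15;15;25m[48;2;35;35;50m🬰[0m
[38;2;23;23;35m[48;2;255;150;50m🬺[38;2;25;25;37m[48;2;255;150;50m🬐[38;2;255;150;50m[48;2;255;150;50m [38;2;23;23;35m[48;2;255;150;50m🬸[38;2;35;35;50m[48;2;15;15;25m🬲[38;2;15;15;25m[48;2;35;35;50m🬎[38;2;255;150;50m[48;2;35;35;50m🬊[38;2;255;150;50m[48;2;23;23;35m🬀[38;2;28;28;41m[48;2;255;150;50m🬆[38;2;19;19;30m[48;2;255;150;50m🬬[0m
[38;2;15;15;25m[48;2;15;15;25m [38;2;15;15;25m[48;2;15;15;25m [38;2;255;150;50m[48;2;23;23;35m🬀[38;2;15;15;25m[48;2;15;15;25m [38;2;35;35;50m[48;2;15;15;25m▌[38;2;15;15;25m[48;2;15;15;25m [38;2;35;35;50m[48;2;15;15;25m▌[38;2;15;15;25m[48;2;255;150;50m🬺[38;2;255;150;50m[48;2;35;35;50m🬬[38;2;255;150;50m[48;2;15;15;25m🬆[0m
</frame>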